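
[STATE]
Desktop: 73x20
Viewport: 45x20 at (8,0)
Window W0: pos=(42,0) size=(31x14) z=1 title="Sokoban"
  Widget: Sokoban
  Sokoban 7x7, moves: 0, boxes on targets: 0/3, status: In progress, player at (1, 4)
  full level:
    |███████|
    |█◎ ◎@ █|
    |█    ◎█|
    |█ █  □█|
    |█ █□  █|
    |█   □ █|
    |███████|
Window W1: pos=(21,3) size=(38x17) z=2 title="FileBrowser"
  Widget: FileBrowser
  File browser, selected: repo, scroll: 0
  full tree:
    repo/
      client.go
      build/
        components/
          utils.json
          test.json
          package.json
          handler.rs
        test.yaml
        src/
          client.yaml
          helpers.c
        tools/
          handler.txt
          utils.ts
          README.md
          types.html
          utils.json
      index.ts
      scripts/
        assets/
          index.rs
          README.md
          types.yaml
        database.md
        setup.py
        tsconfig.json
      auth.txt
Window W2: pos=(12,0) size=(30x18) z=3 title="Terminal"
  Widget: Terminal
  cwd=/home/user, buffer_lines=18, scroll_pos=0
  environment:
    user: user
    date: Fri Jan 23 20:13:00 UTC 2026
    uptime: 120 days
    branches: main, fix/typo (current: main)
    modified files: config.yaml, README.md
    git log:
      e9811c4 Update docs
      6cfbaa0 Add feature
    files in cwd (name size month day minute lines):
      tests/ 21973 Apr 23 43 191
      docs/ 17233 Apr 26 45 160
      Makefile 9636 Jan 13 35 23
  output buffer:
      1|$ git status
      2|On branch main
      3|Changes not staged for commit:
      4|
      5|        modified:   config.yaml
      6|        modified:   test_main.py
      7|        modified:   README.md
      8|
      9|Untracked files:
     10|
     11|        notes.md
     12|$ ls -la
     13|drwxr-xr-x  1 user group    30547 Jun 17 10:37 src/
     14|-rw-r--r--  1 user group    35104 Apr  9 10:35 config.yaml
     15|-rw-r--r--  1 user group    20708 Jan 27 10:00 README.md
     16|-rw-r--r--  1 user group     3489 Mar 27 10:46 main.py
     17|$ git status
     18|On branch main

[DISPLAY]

    ┏━━━━━━━━━━━━━━━━━━━━━━━━━━━━┓┏━━━━━━━━━━
    ┃ Terminal                   ┃┃ Sokoban  
    ┠────────────────────────────┨┠──────────
    ┃$ git status                ┃━━━━━━━━━━━
    ┃On branch main              ┃           
    ┃Changes not staged for commi┃───────────
    ┃                            ┃           
    ┃        modified:   config.y┃           
    ┃        modified:   test_mai┃           
    ┃        modified:   README.m┃           
    ┃                            ┃           
    ┃Untracked files:            ┃           
    ┃                            ┃           
    ┃        notes.md            ┃           
    ┃$ ls -la                    ┃           
    ┃drwxr-xr-x  1 user group    ┃           
    ┃-rw-r--r--  1 user group    ┃           
    ┗━━━━━━━━━━━━━━━━━━━━━━━━━━━━┛           
             ┃                               
             ┗━━━━━━━━━━━━━━━━━━━━━━━━━━━━━━━


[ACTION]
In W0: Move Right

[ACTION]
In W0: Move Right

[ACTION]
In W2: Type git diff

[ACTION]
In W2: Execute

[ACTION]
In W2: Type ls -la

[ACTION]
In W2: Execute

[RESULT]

    ┏━━━━━━━━━━━━━━━━━━━━━━━━━━━━┓┏━━━━━━━━━━
    ┃ Terminal                   ┃┃ Sokoban  
    ┠────────────────────────────┨┠──────────
    ┃$ git status                ┃━━━━━━━━━━━
    ┃On branch main              ┃           
    ┃$ git diff                  ┃───────────
    ┃diff --git a/main.py b/main.┃           
    ┃--- a/main.py               ┃           
    ┃+++ b/main.py               ┃           
    ┃@@ -1,3 +1,4 @@             ┃           
    ┃+# updated                  ┃           
    ┃ import sys                 ┃           
    ┃$ ls -la                    ┃           
    ┃drwxr-xr-x  1 user group    ┃           
    ┃drwxr-xr-x  1 user group    ┃           
    ┃-rw-r--r--  1 user group    ┃           
    ┃$ █                         ┃           
    ┗━━━━━━━━━━━━━━━━━━━━━━━━━━━━┛           
             ┃                               
             ┗━━━━━━━━━━━━━━━━━━━━━━━━━━━━━━━


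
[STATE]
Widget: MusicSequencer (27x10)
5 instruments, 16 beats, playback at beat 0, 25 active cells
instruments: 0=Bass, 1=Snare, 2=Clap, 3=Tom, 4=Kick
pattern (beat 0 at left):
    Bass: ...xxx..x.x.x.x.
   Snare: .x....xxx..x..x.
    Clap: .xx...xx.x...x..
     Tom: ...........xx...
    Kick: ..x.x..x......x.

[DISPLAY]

      ▼123456789012345     
  Bass···███··█·█·█·█·     
 Snare·█····███··█··█·     
  Clap·██···██·█···█··     
   Tom···········██···     
  Kick··█·█··█······█·     
                           
                           
                           
                           


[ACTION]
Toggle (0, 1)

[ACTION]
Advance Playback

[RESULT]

      0▼23456789012345     
  Bass·█·███··█·█·█·█·     
 Snare·█····███··█··█·     
  Clap·██···██·█···█··     
   Tom···········██···     
  Kick··█·█··█······█·     
                           
                           
                           
                           


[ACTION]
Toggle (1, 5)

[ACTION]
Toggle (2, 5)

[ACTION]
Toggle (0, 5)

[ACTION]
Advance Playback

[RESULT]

      01▼3456789012345     
  Bass·█·██···█·█·█·█·     
 Snare·█···████··█··█·     
  Clap·██··███·█···█··     
   Tom···········██···     
  Kick··█·█··█······█·     
                           
                           
                           
                           


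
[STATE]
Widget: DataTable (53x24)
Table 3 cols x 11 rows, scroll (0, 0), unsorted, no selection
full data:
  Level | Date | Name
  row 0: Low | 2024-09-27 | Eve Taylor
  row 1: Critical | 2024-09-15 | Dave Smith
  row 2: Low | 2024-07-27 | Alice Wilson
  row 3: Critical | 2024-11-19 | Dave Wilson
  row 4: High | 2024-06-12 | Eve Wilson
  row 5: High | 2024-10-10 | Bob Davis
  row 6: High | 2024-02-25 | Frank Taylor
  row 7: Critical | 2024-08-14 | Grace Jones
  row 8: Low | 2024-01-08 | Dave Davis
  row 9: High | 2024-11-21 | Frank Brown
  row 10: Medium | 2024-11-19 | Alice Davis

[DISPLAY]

Level   │Date      │Name                             
────────┼──────────┼────────────                     
Low     │2024-09-27│Eve Taylor                       
Critical│2024-09-15│Dave Smith                       
Low     │2024-07-27│Alice Wilson                     
Critical│2024-11-19│Dave Wilson                      
High    │2024-06-12│Eve Wilson                       
High    │2024-10-10│Bob Davis                        
High    │2024-02-25│Frank Taylor                     
Critical│2024-08-14│Grace Jones                      
Low     │2024-01-08│Dave Davis                       
High    │2024-11-21│Frank Brown                      
Medium  │2024-11-19│Alice Davis                      
                                                     
                                                     
                                                     
                                                     
                                                     
                                                     
                                                     
                                                     
                                                     
                                                     
                                                     


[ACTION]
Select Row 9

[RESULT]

Level   │Date      │Name                             
────────┼──────────┼────────────                     
Low     │2024-09-27│Eve Taylor                       
Critical│2024-09-15│Dave Smith                       
Low     │2024-07-27│Alice Wilson                     
Critical│2024-11-19│Dave Wilson                      
High    │2024-06-12│Eve Wilson                       
High    │2024-10-10│Bob Davis                        
High    │2024-02-25│Frank Taylor                     
Critical│2024-08-14│Grace Jones                      
Low     │2024-01-08│Dave Davis                       
>igh    │2024-11-21│Frank Brown                      
Medium  │2024-11-19│Alice Davis                      
                                                     
                                                     
                                                     
                                                     
                                                     
                                                     
                                                     
                                                     
                                                     
                                                     
                                                     


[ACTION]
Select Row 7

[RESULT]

Level   │Date      │Name                             
────────┼──────────┼────────────                     
Low     │2024-09-27│Eve Taylor                       
Critical│2024-09-15│Dave Smith                       
Low     │2024-07-27│Alice Wilson                     
Critical│2024-11-19│Dave Wilson                      
High    │2024-06-12│Eve Wilson                       
High    │2024-10-10│Bob Davis                        
High    │2024-02-25│Frank Taylor                     
>ritical│2024-08-14│Grace Jones                      
Low     │2024-01-08│Dave Davis                       
High    │2024-11-21│Frank Brown                      
Medium  │2024-11-19│Alice Davis                      
                                                     
                                                     
                                                     
                                                     
                                                     
                                                     
                                                     
                                                     
                                                     
                                                     
                                                     


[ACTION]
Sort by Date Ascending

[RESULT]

Level   │Date     ▲│Name                             
────────┼──────────┼────────────                     
Low     │2024-01-08│Dave Davis                       
High    │2024-02-25│Frank Taylor                     
High    │2024-06-12│Eve Wilson                       
Low     │2024-07-27│Alice Wilson                     
Critical│2024-08-14│Grace Jones                      
Critical│2024-09-15│Dave Smith                       
Low     │2024-09-27│Eve Taylor                       
>igh    │2024-10-10│Bob Davis                        
Critical│2024-11-19│Dave Wilson                      
Medium  │2024-11-19│Alice Davis                      
High    │2024-11-21│Frank Brown                      
                                                     
                                                     
                                                     
                                                     
                                                     
                                                     
                                                     
                                                     
                                                     
                                                     
                                                     


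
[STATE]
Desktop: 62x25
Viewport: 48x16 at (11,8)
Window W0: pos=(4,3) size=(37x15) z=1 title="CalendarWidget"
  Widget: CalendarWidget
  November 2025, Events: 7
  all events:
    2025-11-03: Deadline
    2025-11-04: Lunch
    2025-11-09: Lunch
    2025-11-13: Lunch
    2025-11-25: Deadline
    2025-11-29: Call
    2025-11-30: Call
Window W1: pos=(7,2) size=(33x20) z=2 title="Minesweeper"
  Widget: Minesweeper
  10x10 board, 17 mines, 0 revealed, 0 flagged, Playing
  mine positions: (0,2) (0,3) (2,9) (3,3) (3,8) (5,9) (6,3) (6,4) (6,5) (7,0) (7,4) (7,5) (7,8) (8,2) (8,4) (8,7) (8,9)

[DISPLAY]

■■■■■■■                     ┃┃                  
■■■■■■■                     ┃┃                  
■■■■■■■                     ┃┃                  
■■■■■■■                     ┃┃                  
■■■■■■■                     ┃┃                  
■■■■■■■                     ┃┃                  
■■■■■■■                     ┃┃                  
                            ┃┃                  
                            ┃┃                  
                            ┃┛                  
                            ┃                   
                            ┃                   
                            ┃                   
━━━━━━━━━━━━━━━━━━━━━━━━━━━━┛                   
                                                
                                                


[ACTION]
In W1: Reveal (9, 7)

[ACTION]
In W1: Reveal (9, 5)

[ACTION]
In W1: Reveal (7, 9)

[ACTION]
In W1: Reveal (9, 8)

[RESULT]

■■■■■■■                     ┃┃                  
■■■■■■■                     ┃┃                  
■■■■■■■                     ┃┃                  
■■■■■■■                     ┃┃                  
■■■■■■2                     ┃┃                  
■■■■■■■                     ┃┃                  
■■1■12■                     ┃┃                  
                            ┃┃                  
                            ┃┃                  
                            ┃┛                  
                            ┃                   
                            ┃                   
                            ┃                   
━━━━━━━━━━━━━━━━━━━━━━━━━━━━┛                   
                                                
                                                


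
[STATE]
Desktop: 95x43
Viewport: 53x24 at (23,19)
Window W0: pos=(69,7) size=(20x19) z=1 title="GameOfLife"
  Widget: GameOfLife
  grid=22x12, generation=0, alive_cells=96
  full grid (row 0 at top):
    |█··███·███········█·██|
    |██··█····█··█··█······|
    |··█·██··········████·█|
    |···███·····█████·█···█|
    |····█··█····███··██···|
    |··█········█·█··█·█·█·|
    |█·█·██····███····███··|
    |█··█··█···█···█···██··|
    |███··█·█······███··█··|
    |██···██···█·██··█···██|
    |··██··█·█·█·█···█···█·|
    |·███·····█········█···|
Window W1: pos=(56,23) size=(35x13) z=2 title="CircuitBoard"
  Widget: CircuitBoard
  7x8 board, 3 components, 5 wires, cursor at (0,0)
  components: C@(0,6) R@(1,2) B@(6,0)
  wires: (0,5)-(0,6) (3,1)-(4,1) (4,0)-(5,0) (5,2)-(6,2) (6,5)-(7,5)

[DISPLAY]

                                              ┃█··█·█
                                              ┃···██·
                                              ┃██··█·
                                              ┃██····
                                 ┏━━━━━━━━━━━━━━━━━━━
                                 ┃ CircuitBoard      
                                 ┠───────────────────
                                 ┃   0 1 2 3 4 5 6   
                                 ┃0  [.]             
                                 ┃                   
                                 ┃1           R      
                                 ┃                   
                                 ┃2                  
                                 ┃                   
                                 ┃3       ·          
                                 ┃        │          
                                 ┗━━━━━━━━━━━━━━━━━━━
                                                     
                                                     
                                                     
                                                     
                                                     
                                                     
                                                     


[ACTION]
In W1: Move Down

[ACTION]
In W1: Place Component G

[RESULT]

                                              ┃█··█·█
                                              ┃···██·
                                              ┃██··█·
                                              ┃██····
                                 ┏━━━━━━━━━━━━━━━━━━━
                                 ┃ CircuitBoard      
                                 ┠───────────────────
                                 ┃   0 1 2 3 4 5 6   
                                 ┃0                  
                                 ┃                   
                                 ┃1  [G]      R      
                                 ┃                   
                                 ┃2                  
                                 ┃                   
                                 ┃3       ·          
                                 ┃        │          
                                 ┗━━━━━━━━━━━━━━━━━━━
                                                     
                                                     
                                                     
                                                     
                                                     
                                                     
                                                     


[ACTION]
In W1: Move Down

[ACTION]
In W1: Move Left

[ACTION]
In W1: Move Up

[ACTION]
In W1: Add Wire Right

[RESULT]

                                              ┃█··█·█
                                              ┃···██·
                                              ┃██··█·
                                              ┃██····
                                 ┏━━━━━━━━━━━━━━━━━━━
                                 ┃ CircuitBoard      
                                 ┠───────────────────
                                 ┃   0 1 2 3 4 5 6   
                                 ┃0                  
                                 ┃                   
                                 ┃1  [G]─ ·   R      
                                 ┃                   
                                 ┃2                  
                                 ┃                   
                                 ┃3       ·          
                                 ┃        │          
                                 ┗━━━━━━━━━━━━━━━━━━━
                                                     
                                                     
                                                     
                                                     
                                                     
                                                     
                                                     


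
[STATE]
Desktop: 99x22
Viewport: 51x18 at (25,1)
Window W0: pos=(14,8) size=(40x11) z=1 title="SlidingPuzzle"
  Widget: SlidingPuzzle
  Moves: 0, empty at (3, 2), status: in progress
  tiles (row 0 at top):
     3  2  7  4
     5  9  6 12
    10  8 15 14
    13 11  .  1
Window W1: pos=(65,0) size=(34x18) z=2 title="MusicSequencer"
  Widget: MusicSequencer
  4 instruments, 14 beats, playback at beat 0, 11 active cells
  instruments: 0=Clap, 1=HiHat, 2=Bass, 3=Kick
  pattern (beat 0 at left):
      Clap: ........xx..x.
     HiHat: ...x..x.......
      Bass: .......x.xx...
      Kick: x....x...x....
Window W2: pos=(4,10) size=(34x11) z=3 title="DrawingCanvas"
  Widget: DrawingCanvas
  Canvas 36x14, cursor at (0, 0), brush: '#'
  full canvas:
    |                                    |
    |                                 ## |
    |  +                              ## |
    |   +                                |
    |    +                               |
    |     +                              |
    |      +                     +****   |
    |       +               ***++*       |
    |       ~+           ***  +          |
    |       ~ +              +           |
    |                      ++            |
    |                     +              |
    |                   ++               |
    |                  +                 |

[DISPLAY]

                                        ┃ MusicSequ
                                        ┠──────────
                                        ┃      ▼123
                                        ┃  Clap····
                                        ┃ HiHat···█
                                        ┃  Bass····
                                        ┃  Kick█···
━━━━━━━━━━━━━━━━━━━━━━━━━━━━┓           ┃          
zzle                        ┃           ┃          
━━━━━━━━━━━━┓───────────────┨           ┃          
            ┃               ┃           ┃          
────────────┨               ┃           ┃          
            ┃               ┃           ┃          
            ┃               ┃           ┃          
            ┃               ┃           ┃          
            ┃               ┃           ┃          
            ┃               ┃           ┗━━━━━━━━━━
            ┃━━━━━━━━━━━━━━━┛                      


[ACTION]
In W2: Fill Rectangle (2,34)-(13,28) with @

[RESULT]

                                        ┃ MusicSequ
                                        ┠──────────
                                        ┃      ▼123
                                        ┃  Clap····
                                        ┃ HiHat···█
                                        ┃  Bass····
                                        ┃  Kick█···
━━━━━━━━━━━━━━━━━━━━━━━━━━━━┓           ┃          
zzle                        ┃           ┃          
━━━━━━━━━━━━┓───────────────┨           ┃          
            ┃               ┃           ┃          
────────────┨               ┃           ┃          
            ┃               ┃           ┃          
            ┃               ┃           ┃          
        @@@@┃               ┃           ┃          
        @@@@┃               ┃           ┃          
        @@@@┃               ┃           ┗━━━━━━━━━━
        @@@@┃━━━━━━━━━━━━━━━┛                      


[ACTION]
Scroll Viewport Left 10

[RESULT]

                                                  ┃
                                                  ┠
                                                  ┃
                                                  ┃
                                                  ┃
                                                  ┃
                                                  ┃
━━━━━━━━━━━━━━━━━━━━━━━━━━━━━━━━━━━━━━┓           ┃
 SlidingPuzzle                        ┃           ┃
━━━━━━━━━━━━━━━━━━━━━━┓───────────────┨           ┃
nvas                  ┃               ┃           ┃
──────────────────────┨               ┃           ┃
                      ┃               ┃           ┃
                      ┃               ┃           ┃
                  @@@@┃               ┃           ┃
                  @@@@┃               ┃           ┃
                  @@@@┃               ┃           ┗
                  @@@@┃━━━━━━━━━━━━━━━┛            


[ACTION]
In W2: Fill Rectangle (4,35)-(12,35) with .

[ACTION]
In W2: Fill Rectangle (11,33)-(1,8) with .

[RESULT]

                                                  ┃
                                                  ┠
                                                  ┃
                                                  ┃
                                                  ┃
                                                  ┃
                                                  ┃
━━━━━━━━━━━━━━━━━━━━━━━━━━━━━━━━━━━━━━┓           ┃
 SlidingPuzzle                        ┃           ┃
━━━━━━━━━━━━━━━━━━━━━━┓───────────────┨           ┃
nvas                  ┃               ┃           ┃
──────────────────────┨               ┃           ┃
                      ┃               ┃           ┃
......................┃               ┃           ┃
......................┃               ┃           ┃
......................┃               ┃           ┃
......................┃               ┃           ┗
......................┃━━━━━━━━━━━━━━━┛            


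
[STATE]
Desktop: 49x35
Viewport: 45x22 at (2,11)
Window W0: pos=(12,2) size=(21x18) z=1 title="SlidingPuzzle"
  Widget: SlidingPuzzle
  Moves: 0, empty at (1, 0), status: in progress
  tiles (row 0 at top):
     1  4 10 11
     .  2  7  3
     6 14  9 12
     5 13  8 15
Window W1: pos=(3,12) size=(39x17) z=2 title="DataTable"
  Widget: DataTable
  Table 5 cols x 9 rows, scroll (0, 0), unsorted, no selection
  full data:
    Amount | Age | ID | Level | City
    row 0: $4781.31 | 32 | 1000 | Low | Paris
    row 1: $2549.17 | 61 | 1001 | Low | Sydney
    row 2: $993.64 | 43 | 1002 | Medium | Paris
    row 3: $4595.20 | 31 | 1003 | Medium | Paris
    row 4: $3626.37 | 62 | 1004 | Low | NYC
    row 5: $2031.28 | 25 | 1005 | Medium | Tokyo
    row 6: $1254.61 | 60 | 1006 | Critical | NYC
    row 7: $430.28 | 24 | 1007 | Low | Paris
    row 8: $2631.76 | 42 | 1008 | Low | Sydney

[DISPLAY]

          ┃├────┼────┼────┼───┃              
 ┏━━━━━━━━━━━━━━━━━━━━━━━━━━━━━━━━━━━━━┓     
 ┃ DataTable                           ┃     
 ┠─────────────────────────────────────┨     
 ┃Amount  │Age│ID  │Level   │City      ┃     
 ┃────────┼───┼────┼────────┼──────    ┃     
 ┃$4781.31│32 │1000│Low     │Paris     ┃     
 ┃$2549.17│61 │1001│Low     │Sydney    ┃     
 ┃$993.64 │43 │1002│Medium  │Paris     ┃     
 ┃$4595.20│31 │1003│Medium  │Paris     ┃     
 ┃$3626.37│62 │1004│Low     │NYC       ┃     
 ┃$2031.28│25 │1005│Medium  │Tokyo     ┃     
 ┃$1254.61│60 │1006│Critical│NYC       ┃     
 ┃$430.28 │24 │1007│Low     │Paris     ┃     
 ┃$2631.76│42 │1008│Low     │Sydney    ┃     
 ┃                                     ┃     
 ┃                                     ┃     
 ┗━━━━━━━━━━━━━━━━━━━━━━━━━━━━━━━━━━━━━┛     
                                             
                                             
                                             
                                             


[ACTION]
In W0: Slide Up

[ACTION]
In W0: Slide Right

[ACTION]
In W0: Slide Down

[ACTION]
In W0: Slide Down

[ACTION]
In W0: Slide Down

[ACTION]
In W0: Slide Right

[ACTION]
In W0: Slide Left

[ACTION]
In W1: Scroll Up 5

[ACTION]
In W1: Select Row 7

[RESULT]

          ┃├────┼────┼────┼───┃              
 ┏━━━━━━━━━━━━━━━━━━━━━━━━━━━━━━━━━━━━━┓     
 ┃ DataTable                           ┃     
 ┠─────────────────────────────────────┨     
 ┃Amount  │Age│ID  │Level   │City      ┃     
 ┃────────┼───┼────┼────────┼──────    ┃     
 ┃$4781.31│32 │1000│Low     │Paris     ┃     
 ┃$2549.17│61 │1001│Low     │Sydney    ┃     
 ┃$993.64 │43 │1002│Medium  │Paris     ┃     
 ┃$4595.20│31 │1003│Medium  │Paris     ┃     
 ┃$3626.37│62 │1004│Low     │NYC       ┃     
 ┃$2031.28│25 │1005│Medium  │Tokyo     ┃     
 ┃$1254.61│60 │1006│Critical│NYC       ┃     
 ┃>430.28 │24 │1007│Low     │Paris     ┃     
 ┃$2631.76│42 │1008│Low     │Sydney    ┃     
 ┃                                     ┃     
 ┃                                     ┃     
 ┗━━━━━━━━━━━━━━━━━━━━━━━━━━━━━━━━━━━━━┛     
                                             
                                             
                                             
                                             


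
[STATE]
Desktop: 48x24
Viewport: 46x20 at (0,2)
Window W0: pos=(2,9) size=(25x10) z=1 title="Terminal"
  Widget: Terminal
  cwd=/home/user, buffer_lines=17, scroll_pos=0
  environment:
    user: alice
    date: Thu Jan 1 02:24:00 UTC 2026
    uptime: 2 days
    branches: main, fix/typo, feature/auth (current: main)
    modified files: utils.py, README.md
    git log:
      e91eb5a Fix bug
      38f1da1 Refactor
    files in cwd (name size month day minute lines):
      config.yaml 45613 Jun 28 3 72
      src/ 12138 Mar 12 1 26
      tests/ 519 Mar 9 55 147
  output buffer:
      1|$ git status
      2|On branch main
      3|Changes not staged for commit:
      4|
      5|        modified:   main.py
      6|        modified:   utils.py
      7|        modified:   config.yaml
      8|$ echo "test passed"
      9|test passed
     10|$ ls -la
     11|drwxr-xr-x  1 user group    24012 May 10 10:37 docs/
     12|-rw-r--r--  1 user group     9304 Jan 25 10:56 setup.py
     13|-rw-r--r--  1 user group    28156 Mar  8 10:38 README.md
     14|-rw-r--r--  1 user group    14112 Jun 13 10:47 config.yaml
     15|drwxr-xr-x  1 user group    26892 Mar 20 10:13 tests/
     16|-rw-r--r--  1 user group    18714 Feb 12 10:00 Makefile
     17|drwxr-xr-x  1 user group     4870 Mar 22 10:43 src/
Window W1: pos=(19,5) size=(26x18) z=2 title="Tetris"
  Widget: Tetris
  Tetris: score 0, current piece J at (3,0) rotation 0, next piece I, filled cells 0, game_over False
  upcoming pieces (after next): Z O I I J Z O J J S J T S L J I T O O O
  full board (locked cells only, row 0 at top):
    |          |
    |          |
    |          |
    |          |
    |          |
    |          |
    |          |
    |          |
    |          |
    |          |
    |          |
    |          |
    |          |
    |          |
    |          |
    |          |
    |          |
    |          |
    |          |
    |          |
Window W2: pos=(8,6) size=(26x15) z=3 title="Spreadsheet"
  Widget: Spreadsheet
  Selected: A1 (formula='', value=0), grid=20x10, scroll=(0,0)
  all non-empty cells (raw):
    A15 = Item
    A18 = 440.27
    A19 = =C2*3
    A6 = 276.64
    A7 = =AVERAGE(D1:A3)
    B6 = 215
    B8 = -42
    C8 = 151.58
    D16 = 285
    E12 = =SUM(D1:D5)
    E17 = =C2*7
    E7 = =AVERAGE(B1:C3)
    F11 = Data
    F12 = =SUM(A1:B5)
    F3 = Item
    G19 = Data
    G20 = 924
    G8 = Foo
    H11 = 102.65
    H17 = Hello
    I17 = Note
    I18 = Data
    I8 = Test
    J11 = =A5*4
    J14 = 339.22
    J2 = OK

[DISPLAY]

                                              
                                              
                                              
                   ┏━━━━━━━━━━━━━━━━━━━━━━━━┓ 
        ┏━━━━━━━━━━━━━━━━━━━━━━━━┓          ┃ 
        ┃ Spreadsheet            ┃──────────┨ 
        ┠────────────────────────┨t:        ┃ 
  ┏━━━━━┃A1:                     ┃█         ┃ 
  ┃ Term┃       A       B       C┃          ┃ 
  ┠─────┃------------------------┃          ┃ 
  ┃$ git┃  1      [0]       0    ┃          ┃ 
  ┃On br┃  2        0       0    ┃          ┃ 
  ┃Chang┃  3        0       0    ┃re:       ┃ 
  ┃     ┃  4        0       0    ┃          ┃ 
  ┃     ┃  5        0       0    ┃          ┃ 
  ┃     ┃  6   276.64     215    ┃          ┃ 
  ┗━━━━━┃  7        0       0    ┃          ┃ 
        ┃  8        0     -42  15┃          ┃ 
        ┗━━━━━━━━━━━━━━━━━━━━━━━━┛          ┃ 
                   ┃          │             ┃ 


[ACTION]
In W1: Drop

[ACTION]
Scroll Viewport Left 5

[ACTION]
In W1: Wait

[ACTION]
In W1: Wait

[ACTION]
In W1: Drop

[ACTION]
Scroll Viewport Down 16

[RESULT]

                                              
                   ┏━━━━━━━━━━━━━━━━━━━━━━━━┓ 
        ┏━━━━━━━━━━━━━━━━━━━━━━━━┓          ┃ 
        ┃ Spreadsheet            ┃──────────┨ 
        ┠────────────────────────┨t:        ┃ 
  ┏━━━━━┃A1:                     ┃█         ┃ 
  ┃ Term┃       A       B       C┃          ┃ 
  ┠─────┃------------------------┃          ┃ 
  ┃$ git┃  1      [0]       0    ┃          ┃ 
  ┃On br┃  2        0       0    ┃          ┃ 
  ┃Chang┃  3        0       0    ┃re:       ┃ 
  ┃     ┃  4        0       0    ┃          ┃ 
  ┃     ┃  5        0       0    ┃          ┃ 
  ┃     ┃  6   276.64     215    ┃          ┃ 
  ┗━━━━━┃  7        0       0    ┃          ┃ 
        ┃  8        0     -42  15┃          ┃ 
        ┗━━━━━━━━━━━━━━━━━━━━━━━━┛          ┃ 
                   ┃          │             ┃ 
                   ┗━━━━━━━━━━━━━━━━━━━━━━━━┛ 
                                              


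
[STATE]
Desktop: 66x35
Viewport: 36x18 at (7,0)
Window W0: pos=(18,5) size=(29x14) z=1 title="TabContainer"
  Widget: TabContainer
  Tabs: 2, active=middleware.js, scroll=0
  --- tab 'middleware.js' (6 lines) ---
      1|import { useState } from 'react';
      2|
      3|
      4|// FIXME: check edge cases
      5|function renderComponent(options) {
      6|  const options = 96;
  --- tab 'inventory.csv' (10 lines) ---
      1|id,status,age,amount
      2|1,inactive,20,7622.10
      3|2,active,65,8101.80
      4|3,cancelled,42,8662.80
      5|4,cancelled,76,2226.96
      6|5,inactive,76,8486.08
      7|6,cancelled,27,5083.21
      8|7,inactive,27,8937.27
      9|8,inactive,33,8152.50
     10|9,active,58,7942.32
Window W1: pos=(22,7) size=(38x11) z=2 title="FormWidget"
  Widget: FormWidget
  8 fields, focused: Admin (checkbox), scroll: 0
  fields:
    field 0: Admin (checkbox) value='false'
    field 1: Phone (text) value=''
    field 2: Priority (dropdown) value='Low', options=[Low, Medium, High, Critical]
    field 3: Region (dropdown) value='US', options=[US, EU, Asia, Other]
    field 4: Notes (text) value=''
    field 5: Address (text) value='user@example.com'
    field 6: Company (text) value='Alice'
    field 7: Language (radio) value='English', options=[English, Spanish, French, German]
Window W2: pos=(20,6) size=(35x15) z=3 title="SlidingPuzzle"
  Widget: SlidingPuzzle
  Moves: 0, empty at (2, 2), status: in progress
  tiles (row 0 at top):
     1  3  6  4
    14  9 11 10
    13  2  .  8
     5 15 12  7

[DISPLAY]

                                    
                                    
                                    
                                    
                                    
           ┏━━━━━━━━━━━━━━━━━━━━━━━━
           ┃ ┏━━━━━━━━━━━━━━━━━━━━━━
           ┠─┃ SlidingPuzzle        
           ┃[┠──────────────────────
           ┃─┃┌────┬────┬────┬────┐ 
           ┃i┃│  1 │  3 │  6 │  4 │ 
           ┃ ┃├────┼────┼────┼────┤ 
           ┃ ┃│ 14 │  9 │ 11 │ 10 │ 
           ┃/┃├────┼────┼────┼────┤ 
           ┃f┃│ 13 │  2 │    │  8 │ 
           ┃ ┃├────┼────┼────┼────┤ 
           ┃ ┃│  5 │ 15 │ 12 │  7 │ 
           ┃ ┃└────┴────┴────┴────┘ 


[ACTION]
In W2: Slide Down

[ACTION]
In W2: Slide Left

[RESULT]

                                    
                                    
                                    
                                    
                                    
           ┏━━━━━━━━━━━━━━━━━━━━━━━━
           ┃ ┏━━━━━━━━━━━━━━━━━━━━━━
           ┠─┃ SlidingPuzzle        
           ┃[┠──────────────────────
           ┃─┃┌────┬────┬────┬────┐ 
           ┃i┃│  1 │  3 │  6 │  4 │ 
           ┃ ┃├────┼────┼────┼────┤ 
           ┃ ┃│ 14 │  9 │ 10 │    │ 
           ┃/┃├────┼────┼────┼────┤ 
           ┃f┃│ 13 │  2 │ 11 │  8 │ 
           ┃ ┃├────┼────┼────┼────┤ 
           ┃ ┃│  5 │ 15 │ 12 │  7 │ 
           ┃ ┃└────┴────┴────┴────┘ 


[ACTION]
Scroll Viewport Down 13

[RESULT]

           ┃/┃├────┼────┼────┼────┤ 
           ┃f┃│ 13 │  2 │ 11 │  8 │ 
           ┃ ┃├────┼────┼────┼────┤ 
           ┃ ┃│  5 │ 15 │ 12 │  7 │ 
           ┃ ┃└────┴────┴────┴────┘ 
           ┗━┃Moves: 2              
             ┃                      
             ┗━━━━━━━━━━━━━━━━━━━━━━
                                    
                                    
                                    
                                    
                                    
                                    
                                    
                                    
                                    
                                    
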